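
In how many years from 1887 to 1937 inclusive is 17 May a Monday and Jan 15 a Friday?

Check each year's weekday for 17 May and Jan 15:
  1887: Tue/Sat  1888: Thu/Sun  1889: Fri/Tue  1890: Sat/Wed  1891: Sun/Thu  1892: Tue/Fri  1893: Wed/Sun  1894: Thu/Mon  1895: Fri/Tue  1896: Sun/Wed  1897: Mon/Fri ✓  1898: Tue/Sat  1899: Wed/Sun  1900: Thu/Mon  …(23 more)…  1924: Sat/Tue  1925: Sun/Thu  1926: Mon/Fri ✓  1927: Tue/Sat  1928: Thu/Sun  1929: Fri/Tue  1930: Sat/Wed  1931: Sun/Thu  1932: Tue/Fri  1933: Wed/Sun  1934: Thu/Mon  1935: Fri/Tue  1936: Sun/Wed  1937: Mon/Fri ✓
Both conditions hold in: 1897, 1909, 1915, 1926, 1937 — 5.

5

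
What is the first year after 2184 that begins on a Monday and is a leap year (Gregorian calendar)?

Jan 1 advances by 2 weekdays after a leap year and by 1 after a common year.
2184: Jan 1 is Thursday (leap).
2185: Saturday
2186: Sunday
2187: Monday
2188: Tuesday (leap)
2189: Thursday
2190: Friday
2191: Saturday
2192: Sunday (leap)
2193: Tuesday
2194: Wednesday
2195: Thursday
2196: Friday (leap)
2197: Sunday
2198: Monday
2199: Tuesday
2200: Wednesday
2201: Thursday
2202: Friday
2203: Saturday
2204: Sunday (leap)
2205: Tuesday
2206: Wednesday
2207: Thursday
2208: Friday (leap)
2209: Sunday
2210: Monday
2211: Tuesday
2212: Wednesday (leap)
2213: Friday
2214: Saturday
2215: Sunday
2216: Monday (leap)
2216 begins on a Monday and is a leap year.

2216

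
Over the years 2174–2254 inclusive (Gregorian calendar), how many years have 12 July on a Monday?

11

Track 12 July's weekday year by year (advancing +1, or +2 across a Feb 29):
  2174: Tue  2175: Wed (+1)  2176: Fri (+2)  2177: Sat (+1)  2178: Sun (+1)
  2179: Mon (+1) ✓  2180: Wed (+2)  2181: Thu (+1)  2182: Fri (+1)  2183: Sat (+1)
  2184: Mon (+2) ✓  2185: Tue (+1)  2186: Wed (+1)  2187: Thu (+1)  … (53 more years) …
  2241: Mon (+1) ✓  2242: Tue (+1)  2243: Wed (+1)  2244: Fri (+2)  2245: Sat (+1)
  2246: Sun (+1)  2247: Mon (+1) ✓  2248: Wed (+2)  2249: Thu (+1)  2250: Fri (+1)
  2251: Sat (+1)  2252: Mon (+2) ✓  2253: Tue (+1)  2254: Wed (+1)
Monday years: 2179, 2184, 2190, 2202, 2213, 2219, 2224, 2230, 2241, 2247, 2252 — 11 in total.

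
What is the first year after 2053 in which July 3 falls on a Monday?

From one year to the next, a fixed date's weekday advances by 1, or by 2 when a Feb 29 lies between the two dates.
2053: July 3 is Thursday.
2054: Friday (+1)
2055: Saturday (+1)
2056: Monday (+2)
July 3 falls on a Monday in 2056.

2056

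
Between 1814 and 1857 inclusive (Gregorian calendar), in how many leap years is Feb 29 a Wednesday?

1

Leap years in 1814–1857: 11 of them.
Feb 29 weekday advances by 5 (mod 7) from one leap year to the next four years later (or differs when a century non-leap intervenes).
Leap-day weekdays: 1816:Thu 1820:Tue 1824:Sun 1828:Fri 1832:Wed✓ 1836:Mon 1840:Sat 1844:Thu 1848:Tue 1852:Sun 1856:Fri
Wednesday: 1832 → 1.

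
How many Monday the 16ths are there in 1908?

Check the 16th of each month of 1908: Jan 16: Thu, Feb 16: Sun, Mar 16: Mon, Apr 16: Thu, May 16: Sat, Jun 16: Tue, Jul 16: Thu, Aug 16: Sun, Sep 16: Wed, Oct 16: Fri, Nov 16: Mon, Dec 16: Wed.
Monday occurs in March, November — 2 months.

2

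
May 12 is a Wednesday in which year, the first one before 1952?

1948

From one year to the next, a fixed date's weekday advances by 1, or by 2 when a Feb 29 lies between the two dates.
1952: May 12 is Monday.
1951: Saturday (−2)
1950: Friday (−1)
1949: Thursday (−1)
1948: Wednesday (−1)
May 12 falls on a Wednesday in 1948.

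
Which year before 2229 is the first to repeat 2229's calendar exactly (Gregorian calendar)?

2218

Two years share a calendar iff Jan 1 falls on the same weekday and both are leap or both are common. 2229: Jan 1 is Thursday, common year.
2228: Jan 1 Tuesday, leap
2227: Jan 1 Monday, common
2226: Jan 1 Sunday, common
2225: Jan 1 Saturday, common
2224: Jan 1 Thursday, leap
2223: Jan 1 Wednesday, common
2222: Jan 1 Tuesday, common
2221: Jan 1 Monday, common
2220: Jan 1 Saturday, leap
2219: Jan 1 Friday, common
2218: Jan 1 Thursday, common
2218 matches on both conditions.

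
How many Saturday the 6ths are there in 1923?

2

Check the 6th of each month of 1923: Jan 6: Sat, Feb 6: Tue, Mar 6: Tue, Apr 6: Fri, May 6: Sun, Jun 6: Wed, Jul 6: Fri, Aug 6: Mon, Sep 6: Thu, Oct 6: Sat, Nov 6: Tue, Dec 6: Thu.
Saturday occurs in January, October — 2 months.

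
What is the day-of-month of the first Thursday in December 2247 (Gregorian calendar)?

2

December 1, 2247 is a Wednesday, so the first Thursday is the 2nd.
The first Thursday is 2 + 0 = 2.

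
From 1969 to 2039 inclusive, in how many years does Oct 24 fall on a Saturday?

Track Oct 24's weekday year by year (advancing +1, or +2 across a Feb 29):
  1969: Fri  1970: Sat (+1) ✓  1971: Sun (+1)  1972: Tue (+2)  1973: Wed (+1)
  1974: Thu (+1)  1975: Fri (+1)  1976: Sun (+2)  1977: Mon (+1)  1978: Tue (+1)
  1979: Wed (+1)  1980: Fri (+2)  1981: Sat (+1) ✓  1982: Sun (+1)  … (43 more years) …
  2026: Sat (+1) ✓  2027: Sun (+1)  2028: Tue (+2)  2029: Wed (+1)  2030: Thu (+1)
  2031: Fri (+1)  2032: Sun (+2)  2033: Mon (+1)  2034: Tue (+1)  2035: Wed (+1)
  2036: Fri (+2)  2037: Sat (+1) ✓  2038: Sun (+1)  2039: Mon (+1)
Saturday years: 1970, 1981, 1987, 1992, 1998, 2009, 2015, 2020, 2026, 2037 — 10 in total.

10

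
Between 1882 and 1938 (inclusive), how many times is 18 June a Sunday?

Track 18 June's weekday year by year (advancing +1, or +2 across a Feb 29):
  1882: Sun ✓  1883: Mon (+1)  1884: Wed (+2)  1885: Thu (+1)  1886: Fri (+1)
  1887: Sat (+1)  1888: Mon (+2)  1889: Tue (+1)  1890: Wed (+1)  1891: Thu (+1)
  1892: Sat (+2)  1893: Sun (+1) ✓  1894: Mon (+1)  1895: Tue (+1)  … (29 more years) …
  1925: Thu (+1)  1926: Fri (+1)  1927: Sat (+1)  1928: Mon (+2)  1929: Tue (+1)
  1930: Wed (+1)  1931: Thu (+1)  1932: Sat (+2)  1933: Sun (+1) ✓  1934: Mon (+1)
  1935: Tue (+1)  1936: Thu (+2)  1937: Fri (+1)  1938: Sat (+1)
Sunday years: 1882, 1893, 1899, 1905, 1911, 1916, 1922, 1933 — 8 in total.

8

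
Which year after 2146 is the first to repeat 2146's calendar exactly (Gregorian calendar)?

2157

Two years share a calendar iff Jan 1 falls on the same weekday and both are leap or both are common. 2146: Jan 1 is Saturday, common year.
2147: Jan 1 Sunday, common
2148: Jan 1 Monday, leap
2149: Jan 1 Wednesday, common
2150: Jan 1 Thursday, common
2151: Jan 1 Friday, common
2152: Jan 1 Saturday, leap
2153: Jan 1 Monday, common
2154: Jan 1 Tuesday, common
2155: Jan 1 Wednesday, common
2156: Jan 1 Thursday, leap
2157: Jan 1 Saturday, common
2157 matches on both conditions.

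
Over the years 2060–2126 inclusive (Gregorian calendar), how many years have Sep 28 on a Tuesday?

10

Track Sep 28's weekday year by year (advancing +1, or +2 across a Feb 29):
  2060: Tue ✓  2061: Wed (+1)  2062: Thu (+1)  2063: Fri (+1)  2064: Sun (+2)
  2065: Mon (+1)  2066: Tue (+1) ✓  2067: Wed (+1)  2068: Fri (+2)  2069: Sat (+1)
  2070: Sun (+1)  2071: Mon (+1)  2072: Wed (+2)  2073: Thu (+1)  … (39 more years) …
  2113: Thu (+1)  2114: Fri (+1)  2115: Sat (+1)  2116: Mon (+2)  2117: Tue (+1) ✓
  2118: Wed (+1)  2119: Thu (+1)  2120: Sat (+2)  2121: Sun (+1)  2122: Mon (+1)
  2123: Tue (+1) ✓  2124: Thu (+2)  2125: Fri (+1)  2126: Sat (+1)
Tuesday years: 2060, 2066, 2077, 2083, 2088, 2094, 2100, 2106, 2117, 2123 — 10 in total.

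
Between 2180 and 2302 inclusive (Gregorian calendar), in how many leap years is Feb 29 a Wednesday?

5

Leap years in 2180–2302: 29 of them.
Feb 29 weekday advances by 5 (mod 7) from one leap year to the next four years later (or differs when a century non-leap intervenes).
Leap-day weekdays: 2180:Tue 2184:Sun 2188:Fri 2192:Wed✓ 2196:Mon 2204:Wed✓ 2208:Mon 2212:Sat 2216:Thu 2220:Tue 2224:Sun 2228:Fri 2232:Wed✓ …(3 more)… 2248:Tue 2252:Sun 2256:Fri 2260:Wed✓ 2264:Mon 2268:Sat 2272:Thu 2276:Tue 2280:Sun 2284:Fri 2288:Wed✓ 2292:Mon 2296:Sat
Wednesday: 2192, 2204, 2232, 2260, 2288 → 5.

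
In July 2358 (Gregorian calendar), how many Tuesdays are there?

5

July 2358 has 31 days and begins on Tuesday.
The first Tuesday is July 1.
Tuesdays fall on 1, 8, 15, 22, 29 — that's 5.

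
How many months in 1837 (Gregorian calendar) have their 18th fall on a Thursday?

1

Check the 18th of each month of 1837: Jan 18: Wed, Feb 18: Sat, Mar 18: Sat, Apr 18: Tue, May 18: Thu, Jun 18: Sun, Jul 18: Tue, Aug 18: Fri, Sep 18: Mon, Oct 18: Wed, Nov 18: Sat, Dec 18: Mon.
Thursday occurs in May — 1 month.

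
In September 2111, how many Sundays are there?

September 2111 has 30 days and begins on Tuesday.
The first Sunday is September 6.
Sundays fall on 6, 13, 20, 27 — that's 4.

4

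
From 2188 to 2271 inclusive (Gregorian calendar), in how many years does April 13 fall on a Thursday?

Track April 13's weekday year by year (advancing +1, or +2 across a Feb 29):
  2188: Sun  2189: Mon (+1)  2190: Tue (+1)  2191: Wed (+1)  2192: Fri (+2)
  2193: Sat (+1)  2194: Sun (+1)  2195: Mon (+1)  2196: Wed (+2)  2197: Thu (+1) ✓
  2198: Fri (+1)  2199: Sat (+1)  2200: Sun (+1)  2201: Mon (+1)  … (56 more years) …
  2258: Tue (+1)  2259: Wed (+1)  2260: Fri (+2)  2261: Sat (+1)  2262: Sun (+1)
  2263: Mon (+1)  2264: Wed (+2)  2265: Thu (+1) ✓  2266: Fri (+1)  2267: Sat (+1)
  2268: Mon (+2)  2269: Tue (+1)  2270: Wed (+1)  2271: Thu (+1) ✓
Thursday years: 2197, 2209, 2215, 2220, 2226, 2237, 2243, 2248, 2254, 2265, 2271 — 11 in total.

11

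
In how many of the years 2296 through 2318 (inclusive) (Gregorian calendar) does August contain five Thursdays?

11

August has 31 days; it has five Thursdays when Thursday falls among the first (month-length − 28) days — i.e. when August 1 is one of Thursday/Wednesday/Tuesday.
August 1 by year: 2296:Sat 2297:Sun 2298:Mon 2299:Tue✓ 2300:Wed✓ 2301:Thu✓ 2302:Fri 2303:Sat 2304:Mon 2305:Tue✓ 2306:Wed✓ 2307:Thu✓ 2308:Sat 2309:Sun 2310:Mon 2311:Tue✓ 2312:Thu✓ 2313:Fri 2314:Sat 2315:Sun 2316:Tue✓ 2317:Wed✓ 2318:Thu✓
Years with five Thursdays: 2299, 2300, 2301, 2305, 2306, 2307, 2311, 2312, 2316, 2317, 2318 → 11.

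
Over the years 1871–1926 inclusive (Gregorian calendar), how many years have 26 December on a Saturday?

8

Track 26 December's weekday year by year (advancing +1, or +2 across a Feb 29):
  1871: Tue  1872: Thu (+2)  1873: Fri (+1)  1874: Sat (+1) ✓  1875: Sun (+1)
  1876: Tue (+2)  1877: Wed (+1)  1878: Thu (+1)  1879: Fri (+1)  1880: Sun (+2)
  1881: Mon (+1)  1882: Tue (+1)  1883: Wed (+1)  1884: Fri (+2)  … (28 more years) …
  1913: Fri (+1)  1914: Sat (+1) ✓  1915: Sun (+1)  1916: Tue (+2)  1917: Wed (+1)
  1918: Thu (+1)  1919: Fri (+1)  1920: Sun (+2)  1921: Mon (+1)  1922: Tue (+1)
  1923: Wed (+1)  1924: Fri (+2)  1925: Sat (+1) ✓  1926: Sun (+1)
Saturday years: 1874, 1885, 1891, 1896, 1903, 1908, 1914, 1925 — 8 in total.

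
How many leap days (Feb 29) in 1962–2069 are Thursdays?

Leap years in 1962–2069: 27 of them.
Feb 29 weekday advances by 5 (mod 7) from one leap year to the next four years later (or differs when a century non-leap intervenes).
Leap-day weekdays: 1964:Sat 1968:Thu✓ 1972:Tue 1976:Sun 1980:Fri 1984:Wed 1988:Mon 1992:Sat 1996:Thu✓ 2000:Tue 2004:Sun 2008:Fri 2012:Wed 2016:Mon 2020:Sat 2024:Thu✓ 2028:Tue 2032:Sun 2036:Fri 2040:Wed 2044:Mon 2048:Sat 2052:Thu✓ 2056:Tue 2060:Sun 2064:Fri 2068:Wed
Thursday: 1968, 1996, 2024, 2052 → 4.

4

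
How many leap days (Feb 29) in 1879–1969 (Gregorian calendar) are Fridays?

Leap years in 1879–1969: 22 of them.
Feb 29 weekday advances by 5 (mod 7) from one leap year to the next four years later (or differs when a century non-leap intervenes).
Leap-day weekdays: 1880:Sun 1884:Fri✓ 1888:Wed 1892:Mon 1896:Sat 1904:Mon 1908:Sat 1912:Thu 1916:Tue 1920:Sun 1924:Fri✓ 1928:Wed 1932:Mon 1936:Sat 1940:Thu 1944:Tue 1948:Sun 1952:Fri✓ 1956:Wed 1960:Mon 1964:Sat 1968:Thu
Friday: 1884, 1924, 1952 → 3.

3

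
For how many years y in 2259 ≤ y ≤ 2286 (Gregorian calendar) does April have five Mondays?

8

April has 30 days; it has five Mondays when Monday falls among the first (month-length − 28) days — i.e. when April 1 is one of Monday/Sunday.
April 1 by year: 2259:Fri 2260:Sun✓ 2261:Mon✓ 2262:Tue 2263:Wed 2264:Fri 2265:Sat 2266:Sun✓ 2267:Mon✓ 2268:Wed 2269:Thu 2270:Fri 2271:Sat 2272:Mon✓ 2273:Tue 2274:Wed 2275:Thu 2276:Sat 2277:Sun✓ 2278:Mon✓ 2279:Tue 2280:Thu 2281:Fri 2282:Sat 2283:Sun✓ 2284:Tue 2285:Wed 2286:Thu
Years with five Mondays: 2260, 2261, 2266, 2267, 2272, 2277, 2278, 2283 → 8.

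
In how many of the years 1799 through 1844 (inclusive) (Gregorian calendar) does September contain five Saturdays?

12

September has 30 days; it has five Saturdays when Saturday falls among the first (month-length − 28) days — i.e. when September 1 is one of Saturday/Friday.
September 1 by year: 1799:Sun 1800:Mon 1801:Tue 1802:Wed 1803:Thu 1804:Sat✓ 1805:Sun 1806:Mon 1807:Tue 1808:Thu 1809:Fri✓ 1810:Sat✓ 1811:Sun 1812:Tue 1813:Wed …(16 more)… 1830:Wed 1831:Thu 1832:Sat✓ 1833:Sun 1834:Mon 1835:Tue 1836:Thu 1837:Fri✓ 1838:Sat✓ 1839:Sun 1840:Tue 1841:Wed 1842:Thu 1843:Fri✓ 1844:Sun
Years with five Saturdays: 1804, 1809, 1810, 1815, 1820, 1821, 1826, 1827, 1832, 1837, 1838, 1843 → 12.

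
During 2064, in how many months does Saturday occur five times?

4

A month of length L has five Saturdays iff its first Saturday is on day ≤ L−28 (so day 1–3 in a 31-day month, 1–2 in a 30-day month, day 1 in a leap February).
Checking each month of 2064: Jan starts Tue (31d); Feb starts Fri (29d); Mar starts Sat (31d) ✓; Apr starts Tue (30d); May starts Thu (31d) ✓; Jun starts Sun (30d); Jul starts Tue (31d); Aug starts Fri (31d) ✓; Sep starts Mon (30d); Oct starts Wed (31d); Nov starts Sat (30d) ✓; Dec starts Mon (31d).
Five-Saturday months: March, May, August, November → 4.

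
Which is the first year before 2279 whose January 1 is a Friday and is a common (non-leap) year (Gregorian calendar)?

Jan 1 advances by 2 weekdays after a leap year and by 1 after a common year.
2279: Jan 1 is Wednesday.
2278: Tuesday
2277: Monday
2276: Saturday (leap)
2275: Friday
2275 begins on a Friday and is a common year.

2275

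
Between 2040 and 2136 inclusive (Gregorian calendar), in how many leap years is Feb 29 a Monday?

3

Leap years in 2040–2136: 24 of them.
Feb 29 weekday advances by 5 (mod 7) from one leap year to the next four years later (or differs when a century non-leap intervenes).
Leap-day weekdays: 2040:Wed 2044:Mon✓ 2048:Sat 2052:Thu 2056:Tue 2060:Sun 2064:Fri 2068:Wed 2072:Mon✓ 2076:Sat 2080:Thu 2084:Tue 2088:Sun 2092:Fri 2096:Wed 2104:Fri 2108:Wed 2112:Mon✓ 2116:Sat 2120:Thu 2124:Tue 2128:Sun 2132:Fri 2136:Wed
Monday: 2044, 2072, 2112 → 3.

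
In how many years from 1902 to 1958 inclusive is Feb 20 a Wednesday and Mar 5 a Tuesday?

6

Check each year's weekday for Feb 20 and Mar 5:
  1902: Thu/Wed  1903: Fri/Thu  1904: Sat/Sat  1905: Mon/Sun  1906: Tue/Mon  1907: Wed/Tue ✓  1908: Thu/Thu  1909: Sat/Fri  1910: Sun/Sat  1911: Mon/Sun  1912: Tue/Tue  1913: Thu/Wed  1914: Fri/Thu  1915: Sat/Fri  …(29 more)…  1945: Tue/Mon  1946: Wed/Tue ✓  1947: Thu/Wed  1948: Fri/Fri  1949: Sun/Sat  1950: Mon/Sun  1951: Tue/Mon  1952: Wed/Wed  1953: Fri/Thu  1954: Sat/Fri  1955: Sun/Sat  1956: Mon/Mon  1957: Wed/Tue ✓  1958: Thu/Wed
Both conditions hold in: 1907, 1918, 1929, 1935, 1946, 1957 — 6.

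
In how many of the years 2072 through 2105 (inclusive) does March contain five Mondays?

15

March has 31 days; it has five Mondays when Monday falls among the first (month-length − 28) days — i.e. when March 1 is one of Monday/Sunday/Saturday.
March 1 by year: 2072:Tue 2073:Wed 2074:Thu 2075:Fri 2076:Sun✓ 2077:Mon✓ 2078:Tue 2079:Wed 2080:Fri 2081:Sat✓ 2082:Sun✓ 2083:Mon✓ 2084:Wed 2085:Thu 2086:Fri …(4 more)… 2091:Thu 2092:Sat✓ 2093:Sun✓ 2094:Mon✓ 2095:Tue 2096:Thu 2097:Fri 2098:Sat✓ 2099:Sun✓ 2100:Mon✓ 2101:Tue 2102:Wed 2103:Thu 2104:Sat✓ 2105:Sun✓
Years with five Mondays: 2076, 2077, 2081, 2082, 2083, 2087, 2088, 2092, 2093, 2094, 2098, 2099, 2100, 2104, 2105 → 15.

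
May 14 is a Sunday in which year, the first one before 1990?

From one year to the next, a fixed date's weekday advances by 1, or by 2 when a Feb 29 lies between the two dates.
1990: May 14 is Monday.
1989: Sunday (−1)
May 14 falls on a Sunday in 1989.

1989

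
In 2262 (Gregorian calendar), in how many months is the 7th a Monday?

Check the 7th of each month of 2262: Jan 7: Tue, Feb 7: Fri, Mar 7: Fri, Apr 7: Mon, May 7: Wed, Jun 7: Sat, Jul 7: Mon, Aug 7: Thu, Sep 7: Sun, Oct 7: Tue, Nov 7: Fri, Dec 7: Sun.
Monday occurs in April, July — 2 months.

2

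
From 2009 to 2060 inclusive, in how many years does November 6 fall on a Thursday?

7

Track November 6's weekday year by year (advancing +1, or +2 across a Feb 29):
  2009: Fri  2010: Sat (+1)  2011: Sun (+1)  2012: Tue (+2)  2013: Wed (+1)
  2014: Thu (+1) ✓  2015: Fri (+1)  2016: Sun (+2)  2017: Mon (+1)  2018: Tue (+1)
  2019: Wed (+1)  2020: Fri (+2)  2021: Sat (+1)  2022: Sun (+1)  … (24 more years) …
  2047: Wed (+1)  2048: Fri (+2)  2049: Sat (+1)  2050: Sun (+1)  2051: Mon (+1)
  2052: Wed (+2)  2053: Thu (+1) ✓  2054: Fri (+1)  2055: Sat (+1)  2056: Mon (+2)
  2057: Tue (+1)  2058: Wed (+1)  2059: Thu (+1) ✓  2060: Sat (+2)
Thursday years: 2014, 2025, 2031, 2036, 2042, 2053, 2059 — 7 in total.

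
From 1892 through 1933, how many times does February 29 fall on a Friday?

1

Leap years in 1892–1933: 10 of them.
Feb 29 weekday advances by 5 (mod 7) from one leap year to the next four years later (or differs when a century non-leap intervenes).
Leap-day weekdays: 1892:Mon 1896:Sat 1904:Mon 1908:Sat 1912:Thu 1916:Tue 1920:Sun 1924:Fri✓ 1928:Wed 1932:Mon
Friday: 1924 → 1.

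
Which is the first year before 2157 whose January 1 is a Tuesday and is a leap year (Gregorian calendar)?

Jan 1 advances by 2 weekdays after a leap year and by 1 after a common year.
2157: Jan 1 is Saturday.
2156: Thursday (leap)
2155: Wednesday
2154: Tuesday
2153: Monday
2152: Saturday (leap)
2151: Friday
2150: Thursday
2149: Wednesday
2148: Monday (leap)
2147: Sunday
2146: Saturday
2145: Friday
2144: Wednesday (leap)
2143: Tuesday
2142: Monday
2141: Sunday
2140: Friday (leap)
2139: Thursday
2138: Wednesday
2137: Tuesday
2136: Sunday (leap)
2135: Saturday
2134: Friday
2133: Thursday
2132: Tuesday (leap)
2132 begins on a Tuesday and is a leap year.

2132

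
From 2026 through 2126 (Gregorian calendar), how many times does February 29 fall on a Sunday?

3

Leap years in 2026–2126: 24 of them.
Feb 29 weekday advances by 5 (mod 7) from one leap year to the next four years later (or differs when a century non-leap intervenes).
Leap-day weekdays: 2028:Tue 2032:Sun✓ 2036:Fri 2040:Wed 2044:Mon 2048:Sat 2052:Thu 2056:Tue 2060:Sun✓ 2064:Fri 2068:Wed 2072:Mon 2076:Sat 2080:Thu 2084:Tue 2088:Sun✓ 2092:Fri 2096:Wed 2104:Fri 2108:Wed 2112:Mon 2116:Sat 2120:Thu 2124:Tue
Sunday: 2032, 2060, 2088 → 3.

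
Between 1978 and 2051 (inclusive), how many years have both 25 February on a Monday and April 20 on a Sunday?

3

Check each year's weekday for 25 February and April 20:
  1978: Sat/Thu  1979: Sun/Fri  1980: Mon/Sun ✓  1981: Wed/Mon  1982: Thu/Tue  1983: Fri/Wed  1984: Sat/Fri  1985: Mon/Sat  1986: Tue/Sun  1987: Wed/Mon  1988: Thu/Wed  1989: Sat/Thu  1990: Sun/Fri  1991: Mon/Sat  …(46 more)…  2038: Thu/Tue  2039: Fri/Wed  2040: Sat/Fri  2041: Mon/Sat  2042: Tue/Sun  2043: Wed/Mon  2044: Thu/Wed  2045: Sat/Thu  2046: Sun/Fri  2047: Mon/Sat  2048: Tue/Mon  2049: Thu/Tue  2050: Fri/Wed  2051: Sat/Thu
Both conditions hold in: 1980, 2008, 2036 — 3.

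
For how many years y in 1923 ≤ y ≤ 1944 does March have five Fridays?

March has 31 days; it has five Fridays when Friday falls among the first (month-length − 28) days — i.e. when March 1 is one of Friday/Thursday/Wednesday.
March 1 by year: 1923:Thu✓ 1924:Sat 1925:Sun 1926:Mon 1927:Tue 1928:Thu✓ 1929:Fri✓ 1930:Sat 1931:Sun 1932:Tue 1933:Wed✓ 1934:Thu✓ 1935:Fri✓ 1936:Sun 1937:Mon 1938:Tue 1939:Wed✓ 1940:Fri✓ 1941:Sat 1942:Sun 1943:Mon 1944:Wed✓
Years with five Fridays: 1923, 1928, 1929, 1933, 1934, 1935, 1939, 1940, 1944 → 9.

9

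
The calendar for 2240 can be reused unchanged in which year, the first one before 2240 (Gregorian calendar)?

Two years share a calendar iff Jan 1 falls on the same weekday and both are leap or both are common. 2240: Jan 1 is Wednesday, leap year.
2239: Jan 1 Tuesday, common
2238: Jan 1 Monday, common
2237: Jan 1 Sunday, common
2236: Jan 1 Friday, leap
2235: Jan 1 Thursday, common
2234: Jan 1 Wednesday, common
2233: Jan 1 Tuesday, common
2232: Jan 1 Sunday, leap
2231: Jan 1 Saturday, common
2230: Jan 1 Friday, common
2229: Jan 1 Thursday, common
2228: Jan 1 Tuesday, leap
2227: Jan 1 Monday, common
2226: Jan 1 Sunday, common
2225: Jan 1 Saturday, common
2224: Jan 1 Thursday, leap
2223: Jan 1 Wednesday, common
2222: Jan 1 Tuesday, common
2221: Jan 1 Monday, common
2220: Jan 1 Saturday, leap
2219: Jan 1 Friday, common
2218: Jan 1 Thursday, common
2217: Jan 1 Wednesday, common
2216: Jan 1 Monday, leap
2215: Jan 1 Sunday, common
2214: Jan 1 Saturday, common
2213: Jan 1 Friday, common
2212: Jan 1 Wednesday, leap
2212 matches on both conditions.

2212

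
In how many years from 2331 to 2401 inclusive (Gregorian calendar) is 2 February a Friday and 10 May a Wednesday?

Check each year's weekday for 2 February and 10 May:
  2331: Mon/Sun  2332: Tue/Tue  2333: Thu/Wed  2334: Fri/Thu  2335: Sat/Fri  2336: Sun/Sun  2337: Tue/Mon  2338: Wed/Tue  2339: Thu/Wed  2340: Fri/Fri  2341: Sun/Sat  2342: Mon/Sun  2343: Tue/Mon  2344: Wed/Wed  …(43 more)…  2388: Tue/Tue  2389: Thu/Wed  2390: Fri/Thu  2391: Sat/Fri  2392: Sun/Sun  2393: Tue/Mon  2394: Wed/Tue  2395: Thu/Wed  2396: Fri/Fri  2397: Sun/Sat  2398: Mon/Sun  2399: Tue/Mon  2400: Wed/Wed  2401: Fri/Thu
Both conditions hold in: no year — 0.

0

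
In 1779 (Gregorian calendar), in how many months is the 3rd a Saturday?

2

Check the 3rd of each month of 1779: Jan 3: Sun, Feb 3: Wed, Mar 3: Wed, Apr 3: Sat, May 3: Mon, Jun 3: Thu, Jul 3: Sat, Aug 3: Tue, Sep 3: Fri, Oct 3: Sun, Nov 3: Wed, Dec 3: Fri.
Saturday occurs in April, July — 2 months.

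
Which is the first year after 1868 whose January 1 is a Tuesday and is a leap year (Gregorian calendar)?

1884

Jan 1 advances by 2 weekdays after a leap year and by 1 after a common year.
1868: Jan 1 is Wednesday (leap).
1869: Friday
1870: Saturday
1871: Sunday
1872: Monday (leap)
1873: Wednesday
1874: Thursday
1875: Friday
1876: Saturday (leap)
1877: Monday
1878: Tuesday
1879: Wednesday
1880: Thursday (leap)
1881: Saturday
1882: Sunday
1883: Monday
1884: Tuesday (leap)
1884 begins on a Tuesday and is a leap year.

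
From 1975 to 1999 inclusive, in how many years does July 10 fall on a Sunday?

4

Track July 10's weekday year by year (advancing +1, or +2 across a Feb 29):
  1975: Thu  1976: Sat (+2)  1977: Sun (+1) ✓  1978: Mon (+1)  1979: Tue (+1)
  1980: Thu (+2)  1981: Fri (+1)  1982: Sat (+1)  1983: Sun (+1) ✓  1984: Tue (+2)
  1985: Wed (+1)  1986: Thu (+1)  1987: Fri (+1)  1988: Sun (+2) ✓  1989: Mon (+1)
  1990: Tue (+1)  1991: Wed (+1)  1992: Fri (+2)  1993: Sat (+1)  1994: Sun (+1) ✓
  1995: Mon (+1)  1996: Wed (+2)  1997: Thu (+1)  1998: Fri (+1)  1999: Sat (+1)
Sunday years: 1977, 1983, 1988, 1994 — 4 in total.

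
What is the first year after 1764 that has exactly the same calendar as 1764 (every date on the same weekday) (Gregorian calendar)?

1792

Two years share a calendar iff Jan 1 falls on the same weekday and both are leap or both are common. 1764: Jan 1 is Sunday, leap year.
1765: Jan 1 Tuesday, common
1766: Jan 1 Wednesday, common
1767: Jan 1 Thursday, common
1768: Jan 1 Friday, leap
1769: Jan 1 Sunday, common
1770: Jan 1 Monday, common
1771: Jan 1 Tuesday, common
1772: Jan 1 Wednesday, leap
1773: Jan 1 Friday, common
1774: Jan 1 Saturday, common
1775: Jan 1 Sunday, common
1776: Jan 1 Monday, leap
1777: Jan 1 Wednesday, common
1778: Jan 1 Thursday, common
1779: Jan 1 Friday, common
1780: Jan 1 Saturday, leap
1781: Jan 1 Monday, common
1782: Jan 1 Tuesday, common
1783: Jan 1 Wednesday, common
1784: Jan 1 Thursday, leap
1785: Jan 1 Saturday, common
1786: Jan 1 Sunday, common
1787: Jan 1 Monday, common
1788: Jan 1 Tuesday, leap
1789: Jan 1 Thursday, common
1790: Jan 1 Friday, common
1791: Jan 1 Saturday, common
1792: Jan 1 Sunday, leap
1792 matches on both conditions.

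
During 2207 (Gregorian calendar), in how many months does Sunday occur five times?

A month of length L has five Sundays iff its first Sunday is on day ≤ L−28 (so day 1–3 in a 31-day month, 1–2 in a 30-day month, day 1 in a leap February).
Checking each month of 2207: Jan starts Thu (31d); Feb starts Sun (28d); Mar starts Sun (31d) ✓; Apr starts Wed (30d); May starts Fri (31d) ✓; Jun starts Mon (30d); Jul starts Wed (31d); Aug starts Sat (31d) ✓; Sep starts Tue (30d); Oct starts Thu (31d); Nov starts Sun (30d) ✓; Dec starts Tue (31d).
Five-Sunday months: March, May, August, November → 4.

4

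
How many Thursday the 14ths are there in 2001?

Check the 14th of each month of 2001: Jan 14: Sun, Feb 14: Wed, Mar 14: Wed, Apr 14: Sat, May 14: Mon, Jun 14: Thu, Jul 14: Sat, Aug 14: Tue, Sep 14: Fri, Oct 14: Sun, Nov 14: Wed, Dec 14: Fri.
Thursday occurs in June — 1 month.

1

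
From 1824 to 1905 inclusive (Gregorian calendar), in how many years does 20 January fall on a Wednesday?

Track 20 January's weekday year by year (advancing +1, or +2 across a Feb 29):
  1824: Tue  1825: Thu (+2)  1826: Fri (+1)  1827: Sat (+1)  1828: Sun (+1)
  1829: Tue (+2)  1830: Wed (+1) ✓  1831: Thu (+1)  1832: Fri (+1)  1833: Sun (+2)
  1834: Mon (+1)  1835: Tue (+1)  1836: Wed (+1) ✓  1837: Fri (+2)  … (54 more years) …
  1892: Wed (+1) ✓  1893: Fri (+2)  1894: Sat (+1)  1895: Sun (+1)  1896: Mon (+1)
  1897: Wed (+2) ✓  1898: Thu (+1)  1899: Fri (+1)  1900: Sat (+1)  1901: Sun (+1)
  1902: Mon (+1)  1903: Tue (+1)  1904: Wed (+1) ✓  1905: Fri (+2)
Wednesday years: 1830, 1836, 1841, 1847, 1858, 1864, 1869, 1875, 1886, 1892, 1897, 1904 — 12 in total.

12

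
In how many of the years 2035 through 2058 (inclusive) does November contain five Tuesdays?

November has 30 days; it has five Tuesdays when Tuesday falls among the first (month-length − 28) days — i.e. when November 1 is one of Tuesday/Monday.
November 1 by year: 2035:Thu 2036:Sat 2037:Sun 2038:Mon✓ 2039:Tue✓ 2040:Thu 2041:Fri 2042:Sat 2043:Sun 2044:Tue✓ 2045:Wed 2046:Thu 2047:Fri 2048:Sun 2049:Mon✓ 2050:Tue✓ 2051:Wed 2052:Fri 2053:Sat 2054:Sun 2055:Mon✓ 2056:Wed 2057:Thu 2058:Fri
Years with five Tuesdays: 2038, 2039, 2044, 2049, 2050, 2055 → 6.

6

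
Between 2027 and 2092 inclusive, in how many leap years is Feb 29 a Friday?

Leap years in 2027–2092: 17 of them.
Feb 29 weekday advances by 5 (mod 7) from one leap year to the next four years later (or differs when a century non-leap intervenes).
Leap-day weekdays: 2028:Tue 2032:Sun 2036:Fri✓ 2040:Wed 2044:Mon 2048:Sat 2052:Thu 2056:Tue 2060:Sun 2064:Fri✓ 2068:Wed 2072:Mon 2076:Sat 2080:Thu 2084:Tue 2088:Sun 2092:Fri✓
Friday: 2036, 2064, 2092 → 3.

3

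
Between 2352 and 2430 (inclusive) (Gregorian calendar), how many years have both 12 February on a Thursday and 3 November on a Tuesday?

Check each year's weekday for 12 February and 3 November:
  2352: Tue/Mon  2353: Thu/Tue ✓  2354: Fri/Wed  2355: Sat/Thu  2356: Sun/Sat  2357: Tue/Sun  2358: Wed/Mon  2359: Thu/Tue ✓  2360: Fri/Thu  2361: Sun/Fri  2362: Mon/Sat  2363: Tue/Sun  2364: Wed/Tue  2365: Fri/Wed  …(51 more)…  2417: Sun/Fri  2418: Mon/Sat  2419: Tue/Sun  2420: Wed/Tue  2421: Fri/Wed  2422: Sat/Thu  2423: Sun/Fri  2424: Mon/Sun  2425: Wed/Mon  2426: Thu/Tue ✓  2427: Fri/Wed  2428: Sat/Fri  2429: Mon/Sat  2430: Tue/Sun
Both conditions hold in: 2353, 2359, 2370, 2381, 2387, 2398, 2409, 2415, 2426 — 9.

9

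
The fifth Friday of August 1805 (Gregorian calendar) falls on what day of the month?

August 1, 1805 is a Thursday, so the first Friday is the 2nd.
The fifth Friday is 2 + 28 = 30.

30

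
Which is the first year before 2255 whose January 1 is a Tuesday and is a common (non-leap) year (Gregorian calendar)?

2250

Jan 1 advances by 2 weekdays after a leap year and by 1 after a common year.
2255: Jan 1 is Monday.
2254: Sunday
2253: Saturday
2252: Thursday (leap)
2251: Wednesday
2250: Tuesday
2250 begins on a Tuesday and is a common year.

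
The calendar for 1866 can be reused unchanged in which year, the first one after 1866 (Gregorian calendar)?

1877

Two years share a calendar iff Jan 1 falls on the same weekday and both are leap or both are common. 1866: Jan 1 is Monday, common year.
1867: Jan 1 Tuesday, common
1868: Jan 1 Wednesday, leap
1869: Jan 1 Friday, common
1870: Jan 1 Saturday, common
1871: Jan 1 Sunday, common
1872: Jan 1 Monday, leap
1873: Jan 1 Wednesday, common
1874: Jan 1 Thursday, common
1875: Jan 1 Friday, common
1876: Jan 1 Saturday, leap
1877: Jan 1 Monday, common
1877 matches on both conditions.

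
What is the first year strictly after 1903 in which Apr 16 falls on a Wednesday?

1913

From one year to the next, a fixed date's weekday advances by 1, or by 2 when a Feb 29 lies between the two dates.
1903: April 16 is Thursday.
1904: Saturday (+2)
1905: Sunday (+1)
1906: Monday (+1)
1907: Tuesday (+1)
1908: Thursday (+2)
1909: Friday (+1)
1910: Saturday (+1)
1911: Sunday (+1)
1912: Tuesday (+2)
1913: Wednesday (+1)
Apr 16 falls on a Wednesday in 1913.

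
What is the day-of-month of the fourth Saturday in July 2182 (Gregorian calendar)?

27

July 1, 2182 is a Monday, so the first Saturday is the 6th.
The fourth Saturday is 6 + 21 = 27.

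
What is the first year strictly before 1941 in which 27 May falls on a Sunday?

From one year to the next, a fixed date's weekday advances by 1, or by 2 when a Feb 29 lies between the two dates.
1941: May 27 is Tuesday.
1940: Monday (−1)
1939: Saturday (−2)
1938: Friday (−1)
1937: Thursday (−1)
1936: Wednesday (−1)
1935: Monday (−2)
1934: Sunday (−1)
27 May falls on a Sunday in 1934.

1934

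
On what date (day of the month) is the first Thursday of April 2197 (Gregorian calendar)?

April 1, 2197 is a Saturday, so the first Thursday is the 6th.
The first Thursday is 6 + 0 = 6.

6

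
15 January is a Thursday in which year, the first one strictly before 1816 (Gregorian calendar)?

1807

From one year to the next, a fixed date's weekday advances by 1, or by 2 when a Feb 29 lies between the two dates.
1816: January 15 is Monday.
1815: Sunday (−1)
1814: Saturday (−1)
1813: Friday (−1)
1812: Wednesday (−2)
1811: Tuesday (−1)
1810: Monday (−1)
1809: Sunday (−1)
1808: Friday (−2)
1807: Thursday (−1)
15 January falls on a Thursday in 1807.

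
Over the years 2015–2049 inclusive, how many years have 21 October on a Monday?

Track 21 October's weekday year by year (advancing +1, or +2 across a Feb 29):
  2015: Wed  2016: Fri (+2)  2017: Sat (+1)  2018: Sun (+1)  2019: Mon (+1) ✓
  2020: Wed (+2)  2021: Thu (+1)  2022: Fri (+1)  2023: Sat (+1)  2024: Mon (+2) ✓
  2025: Tue (+1)  2026: Wed (+1)  2027: Thu (+1)  2028: Sat (+2)  … (7 more years) …
  2036: Tue (+2)  2037: Wed (+1)  2038: Thu (+1)  2039: Fri (+1)  2040: Sun (+2)
  2041: Mon (+1) ✓  2042: Tue (+1)  2043: Wed (+1)  2044: Fri (+2)  2045: Sat (+1)
  2046: Sun (+1)  2047: Mon (+1) ✓  2048: Wed (+2)  2049: Thu (+1)
Monday years: 2019, 2024, 2030, 2041, 2047 — 5 in total.

5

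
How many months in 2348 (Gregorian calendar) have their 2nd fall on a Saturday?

Check the 2nd of each month of 2348: Jan 2: Fri, Feb 2: Mon, Mar 2: Tue, Apr 2: Fri, May 2: Sun, Jun 2: Wed, Jul 2: Fri, Aug 2: Mon, Sep 2: Thu, Oct 2: Sat, Nov 2: Tue, Dec 2: Thu.
Saturday occurs in October — 1 month.

1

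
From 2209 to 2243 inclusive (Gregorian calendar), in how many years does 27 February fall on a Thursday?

Track 27 February's weekday year by year (advancing +1, or +2 across a Feb 29):
  2209: Mon  2210: Tue (+1)  2211: Wed (+1)  2212: Thu (+1) ✓  2213: Sat (+2)
  2214: Sun (+1)  2215: Mon (+1)  2216: Tue (+1)  2217: Thu (+2) ✓  2218: Fri (+1)
  2219: Sat (+1)  2220: Sun (+1)  2221: Tue (+2)  2222: Wed (+1)  … (7 more years) …
  2230: Sat (+1)  2231: Sun (+1)  2232: Mon (+1)  2233: Wed (+2)  2234: Thu (+1) ✓
  2235: Fri (+1)  2236: Sat (+1)  2237: Mon (+2)  2238: Tue (+1)  2239: Wed (+1)
  2240: Thu (+1) ✓  2241: Sat (+2)  2242: Sun (+1)  2243: Mon (+1)
Thursday years: 2212, 2217, 2223, 2234, 2240 — 5 in total.

5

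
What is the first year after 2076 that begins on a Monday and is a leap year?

2080

Jan 1 advances by 2 weekdays after a leap year and by 1 after a common year.
2076: Jan 1 is Wednesday (leap).
2077: Friday
2078: Saturday
2079: Sunday
2080: Monday (leap)
2080 begins on a Monday and is a leap year.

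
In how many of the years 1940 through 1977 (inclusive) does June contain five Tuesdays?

June has 30 days; it has five Tuesdays when Tuesday falls among the first (month-length − 28) days — i.e. when June 1 is one of Tuesday/Monday.
June 1 by year: 1940:Sat 1941:Sun 1942:Mon✓ 1943:Tue✓ 1944:Thu 1945:Fri 1946:Sat 1947:Sun 1948:Tue✓ 1949:Wed 1950:Thu 1951:Fri 1952:Sun 1953:Mon✓ 1954:Tue✓ …(8 more)… 1963:Sat 1964:Mon✓ 1965:Tue✓ 1966:Wed 1967:Thu 1968:Sat 1969:Sun 1970:Mon✓ 1971:Tue✓ 1972:Thu 1973:Fri 1974:Sat 1975:Sun 1976:Tue✓ 1977:Wed
Years with five Tuesdays: 1942, 1943, 1948, 1953, 1954, 1959, 1964, 1965, 1970, 1971, 1976 → 11.

11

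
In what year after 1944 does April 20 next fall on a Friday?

From one year to the next, a fixed date's weekday advances by 1, or by 2 when a Feb 29 lies between the two dates.
1944: April 20 is Thursday.
1945: Friday (+1)
April 20 falls on a Friday in 1945.

1945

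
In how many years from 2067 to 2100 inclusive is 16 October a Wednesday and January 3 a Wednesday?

Check each year's weekday for 16 October and January 3:
  2067: Sun/Mon  2068: Tue/Tue  2069: Wed/Thu  2070: Thu/Fri  2071: Fri/Sat  2072: Sun/Sun  2073: Mon/Tue  2074: Tue/Wed  2075: Wed/Thu  2076: Fri/Fri  2077: Sat/Sun  2078: Sun/Mon  2079: Mon/Tue  2080: Wed/Wed ✓  …(6 more)…  2087: Thu/Fri  2088: Sat/Sat  2089: Sun/Mon  2090: Mon/Tue  2091: Tue/Wed  2092: Thu/Thu  2093: Fri/Sat  2094: Sat/Sun  2095: Sun/Mon  2096: Tue/Tue  2097: Wed/Thu  2098: Thu/Fri  2099: Fri/Sat  2100: Sat/Sun
Both conditions hold in: 2080 — 1.

1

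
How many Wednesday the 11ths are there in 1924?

1

Check the 11th of each month of 1924: Jan 11: Fri, Feb 11: Mon, Mar 11: Tue, Apr 11: Fri, May 11: Sun, Jun 11: Wed, Jul 11: Fri, Aug 11: Mon, Sep 11: Thu, Oct 11: Sat, Nov 11: Tue, Dec 11: Thu.
Wednesday occurs in June — 1 month.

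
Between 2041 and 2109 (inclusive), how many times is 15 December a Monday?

Track 15 December's weekday year by year (advancing +1, or +2 across a Feb 29):
  2041: Sun  2042: Mon (+1) ✓  2043: Tue (+1)  2044: Thu (+2)  2045: Fri (+1)
  2046: Sat (+1)  2047: Sun (+1)  2048: Tue (+2)  2049: Wed (+1)  2050: Thu (+1)
  2051: Fri (+1)  2052: Sun (+2)  2053: Mon (+1) ✓  2054: Tue (+1)  … (41 more years) …
  2096: Sat (+2)  2097: Sun (+1)  2098: Mon (+1) ✓  2099: Tue (+1)  2100: Wed (+1)
  2101: Thu (+1)  2102: Fri (+1)  2103: Sat (+1)  2104: Mon (+2) ✓  2105: Tue (+1)
  2106: Wed (+1)  2107: Thu (+1)  2108: Sat (+2)  2109: Sun (+1)
Monday years: 2042, 2053, 2059, 2064, 2070, 2081, 2087, 2092, 2098, 2104 — 10 in total.

10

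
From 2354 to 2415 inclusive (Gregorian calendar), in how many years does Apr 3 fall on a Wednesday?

Track Apr 3's weekday year by year (advancing +1, or +2 across a Feb 29):
  2354: Sat  2355: Sun (+1)  2356: Tue (+2)  2357: Wed (+1) ✓  2358: Thu (+1)
  2359: Fri (+1)  2360: Sun (+2)  2361: Mon (+1)  2362: Tue (+1)  2363: Wed (+1) ✓
  2364: Fri (+2)  2365: Sat (+1)  2366: Sun (+1)  2367: Mon (+1)  … (34 more years) …
  2402: Wed (+1) ✓  2403: Thu (+1)  2404: Sat (+2)  2405: Sun (+1)  2406: Mon (+1)
  2407: Tue (+1)  2408: Thu (+2)  2409: Fri (+1)  2410: Sat (+1)  2411: Sun (+1)
  2412: Tue (+2)  2413: Wed (+1) ✓  2414: Thu (+1)  2415: Fri (+1)
Wednesday years: 2357, 2363, 2368, 2374, 2385, 2391, 2396, 2402, 2413 — 9 in total.

9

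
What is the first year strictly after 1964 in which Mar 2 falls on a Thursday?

1967

From one year to the next, a fixed date's weekday advances by 1, or by 2 when a Feb 29 lies between the two dates.
1964: March 2 is Monday.
1965: Tuesday (+1)
1966: Wednesday (+1)
1967: Thursday (+1)
Mar 2 falls on a Thursday in 1967.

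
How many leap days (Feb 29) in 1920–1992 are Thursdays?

Leap years in 1920–1992: 19 of them.
Feb 29 weekday advances by 5 (mod 7) from one leap year to the next four years later (or differs when a century non-leap intervenes).
Leap-day weekdays: 1920:Sun 1924:Fri 1928:Wed 1932:Mon 1936:Sat 1940:Thu✓ 1944:Tue 1948:Sun 1952:Fri 1956:Wed 1960:Mon 1964:Sat 1968:Thu✓ 1972:Tue 1976:Sun 1980:Fri 1984:Wed 1988:Mon 1992:Sat
Thursday: 1940, 1968 → 2.

2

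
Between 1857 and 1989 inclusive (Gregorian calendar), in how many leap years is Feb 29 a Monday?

6

Leap years in 1857–1989: 32 of them.
Feb 29 weekday advances by 5 (mod 7) from one leap year to the next four years later (or differs when a century non-leap intervenes).
Leap-day weekdays: 1860:Wed 1864:Mon✓ 1868:Sat 1872:Thu 1876:Tue 1880:Sun 1884:Fri 1888:Wed 1892:Mon✓ 1896:Sat 1904:Mon✓ 1908:Sat 1912:Thu …(6 more)… 1940:Thu 1944:Tue 1948:Sun 1952:Fri 1956:Wed 1960:Mon✓ 1964:Sat 1968:Thu 1972:Tue 1976:Sun 1980:Fri 1984:Wed 1988:Mon✓
Monday: 1864, 1892, 1904, 1932, 1960, 1988 → 6.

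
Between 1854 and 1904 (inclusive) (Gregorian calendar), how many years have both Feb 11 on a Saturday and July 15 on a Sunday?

Check each year's weekday for Feb 11 and July 15:
  1854: Sat/Sat  1855: Sun/Sun  1856: Mon/Tue  1857: Wed/Wed  1858: Thu/Thu  1859: Fri/Fri  1860: Sat/Sun ✓  1861: Mon/Mon  1862: Tue/Tue  1863: Wed/Wed  1864: Thu/Fri  1865: Sat/Sat  1866: Sun/Sun  1867: Mon/Mon  …(23 more)…  1891: Wed/Wed  1892: Thu/Fri  1893: Sat/Sat  1894: Sun/Sun  1895: Mon/Mon  1896: Tue/Wed  1897: Thu/Thu  1898: Fri/Fri  1899: Sat/Sat  1900: Sun/Sun  1901: Mon/Mon  1902: Tue/Tue  1903: Wed/Wed  1904: Thu/Fri
Both conditions hold in: 1860, 1888 — 2.

2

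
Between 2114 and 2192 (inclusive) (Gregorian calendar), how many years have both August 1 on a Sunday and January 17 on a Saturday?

Check each year's weekday for August 1 and January 17:
  2114: Wed/Wed  2115: Thu/Thu  2116: Sat/Fri  2117: Sun/Sun  2118: Mon/Mon  2119: Tue/Tue  2120: Thu/Wed  2121: Fri/Fri  2122: Sat/Sat  2123: Sun/Sun  2124: Tue/Mon  2125: Wed/Wed  2126: Thu/Thu  2127: Fri/Fri  …(51 more)…  2179: Sun/Sun  2180: Tue/Mon  2181: Wed/Wed  2182: Thu/Thu  2183: Fri/Fri  2184: Sun/Sat ✓  2185: Mon/Mon  2186: Tue/Tue  2187: Wed/Wed  2188: Fri/Thu  2189: Sat/Sat  2190: Sun/Sun  2191: Mon/Mon  2192: Wed/Tue
Both conditions hold in: 2128, 2156, 2184 — 3.

3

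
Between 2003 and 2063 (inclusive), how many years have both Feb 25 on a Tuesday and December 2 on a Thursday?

Check each year's weekday for Feb 25 and December 2:
  2003: Tue/Tue  2004: Wed/Thu  2005: Fri/Fri  2006: Sat/Sat  2007: Sun/Sun  2008: Mon/Tue  2009: Wed/Wed  2010: Thu/Thu  2011: Fri/Fri  2012: Sat/Sun  2013: Mon/Mon  2014: Tue/Tue  2015: Wed/Wed  2016: Thu/Fri  …(33 more)…  2050: Fri/Fri  2051: Sat/Sat  2052: Sun/Mon  2053: Tue/Tue  2054: Wed/Wed  2055: Thu/Thu  2056: Fri/Sat  2057: Sun/Sun  2058: Mon/Mon  2059: Tue/Tue  2060: Wed/Thu  2061: Fri/Fri  2062: Sat/Sat  2063: Sun/Sun
Both conditions hold in: no year — 0.

0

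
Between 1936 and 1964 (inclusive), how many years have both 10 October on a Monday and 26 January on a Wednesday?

Check each year's weekday for 10 October and 26 January:
  1936: Sat/Sun  1937: Sun/Tue  1938: Mon/Wed ✓  1939: Tue/Thu  1940: Thu/Fri  1941: Fri/Sun  1942: Sat/Mon  1943: Sun/Tue  1944: Tue/Wed  1945: Wed/Fri  1946: Thu/Sat  1947: Fri/Sun  1948: Sun/Mon  1949: Mon/Wed ✓  1950: Tue/Thu  1951: Wed/Fri  1952: Fri/Sat  1953: Sat/Mon  1954: Sun/Tue  1955: Mon/Wed ✓  1956: Wed/Thu  1957: Thu/Sat  1958: Fri/Sun  1959: Sat/Mon  1960: Mon/Tue  1961: Tue/Thu  1962: Wed/Fri  1963: Thu/Sat  1964: Sat/Sun
Both conditions hold in: 1938, 1949, 1955 — 3.

3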